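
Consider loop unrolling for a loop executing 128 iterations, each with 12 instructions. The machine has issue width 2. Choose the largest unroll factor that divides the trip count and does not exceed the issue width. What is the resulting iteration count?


Largest divisor of 128 <= 2 is 2
New iterations = 128 / 2 = 64

64


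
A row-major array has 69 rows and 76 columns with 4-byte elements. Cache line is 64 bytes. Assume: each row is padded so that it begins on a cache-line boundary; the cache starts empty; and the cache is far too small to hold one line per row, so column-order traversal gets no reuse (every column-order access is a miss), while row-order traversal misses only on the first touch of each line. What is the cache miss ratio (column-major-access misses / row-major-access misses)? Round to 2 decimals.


Each row occupies 76 * 4 = 304 bytes and starts on a line boundary, so it spans ceil(304 / 64) = 5 cache lines.
Row-major traversal misses (one per line touched): 69 * ceil(76 * 4 / 64) = 345
Column-major traversal misses (no reuse, every access misses): 69 * 76 = 5244
Ratio = 5244 / 345 = 15.2

15.2


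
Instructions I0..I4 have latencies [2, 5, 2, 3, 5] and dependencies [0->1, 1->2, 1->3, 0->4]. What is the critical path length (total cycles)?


Compute longest path through dependency graph: dist(Ik) = max over predecessors of dist + latency(Ik).
dist(I0) = latency 2 = 2
dist(I1) = dist(I0) + 5 = 2 + 5 = 7
dist(I2) = dist(I1) + 2 = 7 + 2 = 9
dist(I3) = dist(I1) + 3 = 7 + 3 = 10
dist(I4) = dist(I0) + 5 = 2 + 5 = 7
Critical path = max dist = 10

10


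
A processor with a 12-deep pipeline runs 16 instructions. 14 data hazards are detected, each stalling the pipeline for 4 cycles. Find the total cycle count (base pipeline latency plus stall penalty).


Base cycles = 12 + 16 - 1 = 27
Total stalls = 14 * 4 = 56
Total = 27 + 56 = 83

83


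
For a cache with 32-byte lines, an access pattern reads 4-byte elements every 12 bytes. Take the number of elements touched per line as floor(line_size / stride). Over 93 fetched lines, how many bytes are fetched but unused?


Elements per line = floor(32 / 12) = 2
Bytes used per line = 2 * 4 = 8
Wasted per line = 32 - 8 = 24
Total wasted = 24 * 93 = 2232

2232


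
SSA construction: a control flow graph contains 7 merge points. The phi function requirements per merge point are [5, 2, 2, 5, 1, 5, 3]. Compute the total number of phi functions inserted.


Total phi functions = sum of phi functions at each join node
= 5 + 2 + 2 + 5 + 1 + 5 + 3 = 23

23


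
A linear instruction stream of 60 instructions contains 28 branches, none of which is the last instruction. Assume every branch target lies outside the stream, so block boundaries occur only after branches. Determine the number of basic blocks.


With no in-sequence branch targets, the leaders are the first instruction plus the instruction after each branch.
Number of basic blocks = branches + 1
= 28 + 1 = 29

29


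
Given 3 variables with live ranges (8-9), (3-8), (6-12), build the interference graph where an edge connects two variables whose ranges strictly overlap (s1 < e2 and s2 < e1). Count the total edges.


Check all pairs for overlapping intervals.
Two intervals (s1,e1) and (s2,e2) overlap if s1 < e2 and s2 < e1.
v0 (8-9) vs v1..v2: overlaps v2 -> 1
v1 (3-8) vs v2: overlaps v2 -> 1
Total overlapping pairs = 1 + 1 = 2

2


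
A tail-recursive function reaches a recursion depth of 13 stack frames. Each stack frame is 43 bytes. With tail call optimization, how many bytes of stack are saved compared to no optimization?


Without TCO: 13 * 43 = 559 bytes
With TCO: reuse 1 frame = 43 bytes
Savings = 559 - 43 = 516

516


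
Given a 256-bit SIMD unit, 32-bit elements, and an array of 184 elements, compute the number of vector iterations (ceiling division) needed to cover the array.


Width = 256 / 32 = 8 elements per vector op
Iterations = ceil(184 / 8) = 23

23


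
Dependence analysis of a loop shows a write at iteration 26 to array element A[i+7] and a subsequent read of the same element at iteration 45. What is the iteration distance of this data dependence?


Distance = read iteration - write iteration
= 45 - 26 = 19

19


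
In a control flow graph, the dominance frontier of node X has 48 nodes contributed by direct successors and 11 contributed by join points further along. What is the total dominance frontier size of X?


DF(X) = direct successor contributions + join point contributions
= 48 + 11 = 59

59


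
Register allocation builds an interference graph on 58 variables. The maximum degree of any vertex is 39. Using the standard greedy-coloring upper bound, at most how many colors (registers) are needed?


Greedy coloring never needs more than (max_degree + 1) colors: when coloring a vertex, at most max_degree neighbors are already colored.
Upper bound = 39 + 1 = 40

40


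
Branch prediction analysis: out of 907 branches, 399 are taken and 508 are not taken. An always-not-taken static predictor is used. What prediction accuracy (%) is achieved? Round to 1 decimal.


Predictor: always-not-taken
Correct predictions = 508
Accuracy = 508 / 907 * 100 = 56.0%

56.0


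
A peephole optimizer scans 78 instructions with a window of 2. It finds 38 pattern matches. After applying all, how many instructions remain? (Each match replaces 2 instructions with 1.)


Each match removes 1 instructions.
Total removed = 38 * 1 = 38
Remaining = 78 - 38 = 40

40


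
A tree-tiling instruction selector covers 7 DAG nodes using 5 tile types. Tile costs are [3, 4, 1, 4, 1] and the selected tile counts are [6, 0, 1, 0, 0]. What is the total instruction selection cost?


Total cost = sum(count_i * cost_i)
= 6*3 + 0*4 + 1*1 + 0*4 + 0*1
= 19

19


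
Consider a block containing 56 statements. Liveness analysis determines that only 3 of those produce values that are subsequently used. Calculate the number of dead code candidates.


Dead code = total statements - live definitions
= 56 - 3 = 53

53


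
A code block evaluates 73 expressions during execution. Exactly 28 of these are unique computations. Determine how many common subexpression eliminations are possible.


CSE count = total expressions - unique expressions
= 73 - 28 = 45

45


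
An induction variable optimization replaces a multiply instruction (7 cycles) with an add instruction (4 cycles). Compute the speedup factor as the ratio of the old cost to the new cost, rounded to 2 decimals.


Ratio = mult_cost / add_cost = 7 / 4 = 1.75

1.75


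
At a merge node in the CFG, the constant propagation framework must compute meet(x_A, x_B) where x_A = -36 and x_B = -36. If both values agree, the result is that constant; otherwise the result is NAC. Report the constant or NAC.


Meet operation: if both paths give the same constant, result is that constant; if they differ, result is NAC (not-a-constant).
Path A: -36, Path B: -36 -> equal
Result: constant -> -36

-36


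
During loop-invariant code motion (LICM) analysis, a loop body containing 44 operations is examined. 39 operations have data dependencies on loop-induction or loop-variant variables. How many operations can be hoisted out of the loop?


Invariant candidates = total - loop-dependent
= 44 - 39 = 5

5


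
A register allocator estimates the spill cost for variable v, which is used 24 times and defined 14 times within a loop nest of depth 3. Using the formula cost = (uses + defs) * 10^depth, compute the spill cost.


uses + defs = 24 + 14 = 38
10^3 = 1000
Spill cost = 38 * 1000 = 38000

38000


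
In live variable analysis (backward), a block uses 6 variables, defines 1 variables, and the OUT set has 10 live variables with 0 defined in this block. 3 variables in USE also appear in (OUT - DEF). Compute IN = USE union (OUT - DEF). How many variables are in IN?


OUT - DEF: 10 - 0 = 10
|IN| = |USE| + |OUT - DEF| - |USE ∩ (OUT - DEF)| = 6 + 10 - 3 = 13

13


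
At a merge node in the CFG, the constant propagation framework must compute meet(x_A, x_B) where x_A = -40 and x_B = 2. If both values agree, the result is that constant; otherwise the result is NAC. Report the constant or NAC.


Meet operation: if both paths give the same constant, result is that constant; if they differ, result is NAC (not-a-constant).
Path A: -40, Path B: 2 -> differ
Result: not-a-constant -> NAC

NAC


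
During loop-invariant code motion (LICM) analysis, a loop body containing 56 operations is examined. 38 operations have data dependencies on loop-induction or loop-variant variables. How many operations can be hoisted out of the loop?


Invariant candidates = total - loop-dependent
= 56 - 38 = 18

18


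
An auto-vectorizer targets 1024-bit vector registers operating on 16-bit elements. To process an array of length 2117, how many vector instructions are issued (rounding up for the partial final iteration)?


Width = 1024 / 16 = 64 elements per vector op
Iterations = ceil(2117 / 64) = 34

34


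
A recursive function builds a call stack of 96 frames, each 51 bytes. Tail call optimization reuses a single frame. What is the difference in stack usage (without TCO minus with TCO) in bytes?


Without TCO: 96 * 51 = 4896 bytes
With TCO: reuse 1 frame = 51 bytes
Savings = 4896 - 51 = 4845

4845


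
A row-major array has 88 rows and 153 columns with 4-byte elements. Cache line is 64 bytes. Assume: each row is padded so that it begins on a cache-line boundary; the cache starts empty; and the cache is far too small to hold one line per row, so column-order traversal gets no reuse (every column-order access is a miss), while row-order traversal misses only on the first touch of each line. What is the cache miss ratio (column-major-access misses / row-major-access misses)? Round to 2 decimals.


Each row occupies 153 * 4 = 612 bytes and starts on a line boundary, so it spans ceil(612 / 64) = 10 cache lines.
Row-major traversal misses (one per line touched): 88 * ceil(153 * 4 / 64) = 880
Column-major traversal misses (no reuse, every access misses): 88 * 153 = 13464
Ratio = 13464 / 880 = 15.3

15.3


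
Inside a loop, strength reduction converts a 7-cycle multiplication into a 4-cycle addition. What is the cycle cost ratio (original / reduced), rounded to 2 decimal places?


Ratio = mult_cost / add_cost = 7 / 4 = 1.75

1.75


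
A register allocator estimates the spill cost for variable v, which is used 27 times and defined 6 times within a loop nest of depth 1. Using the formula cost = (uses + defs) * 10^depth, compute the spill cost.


uses + defs = 27 + 6 = 33
10^1 = 10
Spill cost = 33 * 10 = 330

330


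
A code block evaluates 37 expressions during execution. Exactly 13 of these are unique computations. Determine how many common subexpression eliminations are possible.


CSE count = total expressions - unique expressions
= 37 - 13 = 24

24


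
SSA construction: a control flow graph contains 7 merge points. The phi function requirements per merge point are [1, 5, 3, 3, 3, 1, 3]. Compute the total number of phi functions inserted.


Total phi functions = sum of phi functions at each join node
= 1 + 5 + 3 + 3 + 3 + 1 + 3 = 19

19


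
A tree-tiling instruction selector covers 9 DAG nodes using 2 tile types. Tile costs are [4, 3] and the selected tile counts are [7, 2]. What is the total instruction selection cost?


Total cost = sum(count_i * cost_i)
= 7*4 + 2*3
= 34

34


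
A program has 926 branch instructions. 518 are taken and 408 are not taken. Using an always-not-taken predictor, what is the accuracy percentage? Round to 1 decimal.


Predictor: always-not-taken
Correct predictions = 408
Accuracy = 408 / 926 * 100 = 44.1%

44.1


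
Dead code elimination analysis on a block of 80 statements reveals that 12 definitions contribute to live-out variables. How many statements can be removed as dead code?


Dead code = total statements - live definitions
= 80 - 12 = 68

68


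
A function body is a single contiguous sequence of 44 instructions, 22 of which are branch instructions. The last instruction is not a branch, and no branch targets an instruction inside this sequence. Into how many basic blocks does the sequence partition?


With no in-sequence branch targets, the leaders are the first instruction plus the instruction after each branch.
Number of basic blocks = branches + 1
= 22 + 1 = 23

23


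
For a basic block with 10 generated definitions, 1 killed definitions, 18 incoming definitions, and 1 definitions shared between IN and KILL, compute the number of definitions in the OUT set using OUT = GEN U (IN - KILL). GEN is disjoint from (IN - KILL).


IN - KILL: 18 - 1 = 17 surviving definitions
OUT = GEN + surviving = 10 + 17 = 27

27


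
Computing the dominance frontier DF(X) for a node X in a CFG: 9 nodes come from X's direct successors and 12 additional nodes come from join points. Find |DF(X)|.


DF(X) = direct successor contributions + join point contributions
= 9 + 12 = 21

21


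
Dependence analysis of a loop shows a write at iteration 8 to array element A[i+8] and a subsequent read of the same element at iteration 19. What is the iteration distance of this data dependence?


Distance = read iteration - write iteration
= 19 - 8 = 11

11


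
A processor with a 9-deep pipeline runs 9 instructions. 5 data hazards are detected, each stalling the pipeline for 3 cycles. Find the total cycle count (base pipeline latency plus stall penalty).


Base cycles = 9 + 9 - 1 = 17
Total stalls = 5 * 3 = 15
Total = 17 + 15 = 32

32


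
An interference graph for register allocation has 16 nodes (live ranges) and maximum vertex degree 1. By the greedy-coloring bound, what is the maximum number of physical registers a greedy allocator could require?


Greedy coloring never needs more than (max_degree + 1) colors: when coloring a vertex, at most max_degree neighbors are already colored.
Upper bound = 1 + 1 = 2

2


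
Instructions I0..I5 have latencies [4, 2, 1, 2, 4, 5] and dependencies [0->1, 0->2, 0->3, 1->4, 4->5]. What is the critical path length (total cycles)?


Compute longest path through dependency graph: dist(Ik) = max over predecessors of dist + latency(Ik).
dist(I0) = latency 4 = 4
dist(I1) = dist(I0) + 2 = 4 + 2 = 6
dist(I2) = dist(I0) + 1 = 4 + 1 = 5
dist(I3) = dist(I0) + 2 = 4 + 2 = 6
dist(I4) = dist(I1) + 4 = 6 + 4 = 10
dist(I5) = dist(I4) + 5 = 10 + 5 = 15
Critical path = max dist = 15

15


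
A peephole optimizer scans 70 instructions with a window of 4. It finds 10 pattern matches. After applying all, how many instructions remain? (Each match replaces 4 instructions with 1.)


Each match removes 3 instructions.
Total removed = 10 * 3 = 30
Remaining = 70 - 30 = 40

40


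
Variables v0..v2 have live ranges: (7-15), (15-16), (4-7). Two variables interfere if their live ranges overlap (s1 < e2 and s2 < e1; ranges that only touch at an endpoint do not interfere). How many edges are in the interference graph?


Check all pairs for overlapping intervals.
Two intervals (s1,e1) and (s2,e2) overlap if s1 < e2 and s2 < e1.
v0 (7-15) vs v1..v2: overlaps none -> 0
v1 (15-16) vs v2: overlaps none -> 0
Total overlapping pairs = 0 + 0 = 0

0


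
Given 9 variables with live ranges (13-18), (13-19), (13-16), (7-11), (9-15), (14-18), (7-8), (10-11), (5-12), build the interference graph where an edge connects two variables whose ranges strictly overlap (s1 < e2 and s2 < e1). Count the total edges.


Check all pairs for overlapping intervals.
Two intervals (s1,e1) and (s2,e2) overlap if s1 < e2 and s2 < e1.
v0 (13-18) vs v1..v8: overlaps v1, v2, v4, v5 -> 4
v1 (13-19) vs v2..v8: overlaps v2, v4, v5 -> 3
v2 (13-16) vs v3..v8: overlaps v4, v5 -> 2
v3 (7-11) vs v4..v8: overlaps v4, v6, v7, v8 -> 4
v4 (9-15) vs v5..v8: overlaps v5, v7, v8 -> 3
v5 (14-18) vs v6..v8: overlaps none -> 0
v6 (7-8) vs v7..v8: overlaps v8 -> 1
v7 (10-11) vs v8: overlaps v8 -> 1
Total overlapping pairs = 4 + 3 + 2 + 4 + 3 + 0 + 1 + 1 = 18

18


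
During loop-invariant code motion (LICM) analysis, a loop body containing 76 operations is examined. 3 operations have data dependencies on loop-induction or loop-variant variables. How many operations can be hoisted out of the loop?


Invariant candidates = total - loop-dependent
= 76 - 3 = 73

73


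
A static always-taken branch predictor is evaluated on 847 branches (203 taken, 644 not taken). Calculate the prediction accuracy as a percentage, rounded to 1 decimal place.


Predictor: always-taken
Correct predictions = 203
Accuracy = 203 / 847 * 100 = 24.0%

24.0


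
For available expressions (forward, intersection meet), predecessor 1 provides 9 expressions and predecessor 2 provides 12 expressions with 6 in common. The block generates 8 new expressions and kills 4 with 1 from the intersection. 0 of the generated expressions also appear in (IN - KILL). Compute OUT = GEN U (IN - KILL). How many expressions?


IN = intersection of predecessors = 6
IN - KILL = 6 - 1 = 5
|OUT| = |GEN| + |IN - KILL| - |GEN ∩ (IN - KILL)| = 8 + 5 - 0 = 13

13


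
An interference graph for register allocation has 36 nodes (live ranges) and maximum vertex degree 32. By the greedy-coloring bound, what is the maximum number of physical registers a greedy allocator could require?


Greedy coloring never needs more than (max_degree + 1) colors: when coloring a vertex, at most max_degree neighbors are already colored.
Upper bound = 32 + 1 = 33

33


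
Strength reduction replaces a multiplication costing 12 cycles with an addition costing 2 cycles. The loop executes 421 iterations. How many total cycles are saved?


Per-iteration saving = 12 - 2 = 10
Total saved = 421 * 10 = 4210

4210


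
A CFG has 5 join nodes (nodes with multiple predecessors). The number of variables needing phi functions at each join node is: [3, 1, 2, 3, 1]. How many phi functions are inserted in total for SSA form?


Total phi functions = sum of phi functions at each join node
= 3 + 1 + 2 + 3 + 1 = 10

10


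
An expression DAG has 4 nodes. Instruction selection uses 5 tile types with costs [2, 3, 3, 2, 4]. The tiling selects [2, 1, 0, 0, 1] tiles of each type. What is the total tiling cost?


Total cost = sum(count_i * cost_i)
= 2*2 + 1*3 + 0*3 + 0*2 + 1*4
= 11

11


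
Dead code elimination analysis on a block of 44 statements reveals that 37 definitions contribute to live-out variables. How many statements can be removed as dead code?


Dead code = total statements - live definitions
= 44 - 37 = 7

7


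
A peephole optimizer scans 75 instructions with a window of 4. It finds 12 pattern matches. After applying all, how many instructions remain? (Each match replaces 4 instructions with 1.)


Each match removes 3 instructions.
Total removed = 12 * 3 = 36
Remaining = 75 - 36 = 39

39


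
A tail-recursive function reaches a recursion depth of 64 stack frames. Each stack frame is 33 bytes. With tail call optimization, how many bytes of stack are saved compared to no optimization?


Without TCO: 64 * 33 = 2112 bytes
With TCO: reuse 1 frame = 33 bytes
Savings = 2112 - 33 = 2079

2079


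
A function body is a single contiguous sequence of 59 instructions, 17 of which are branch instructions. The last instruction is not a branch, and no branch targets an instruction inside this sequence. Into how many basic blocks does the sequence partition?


With no in-sequence branch targets, the leaders are the first instruction plus the instruction after each branch.
Number of basic blocks = branches + 1
= 17 + 1 = 18

18


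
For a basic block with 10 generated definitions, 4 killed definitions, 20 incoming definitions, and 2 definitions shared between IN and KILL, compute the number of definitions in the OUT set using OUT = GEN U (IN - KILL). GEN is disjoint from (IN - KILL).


IN - KILL: 20 - 2 = 18 surviving definitions
OUT = GEN + surviving = 10 + 18 = 28

28


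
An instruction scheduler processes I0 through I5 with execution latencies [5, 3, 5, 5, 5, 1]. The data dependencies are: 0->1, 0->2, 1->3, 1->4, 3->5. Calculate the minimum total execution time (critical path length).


Compute longest path through dependency graph: dist(Ik) = max over predecessors of dist + latency(Ik).
dist(I0) = latency 5 = 5
dist(I1) = dist(I0) + 3 = 5 + 3 = 8
dist(I2) = dist(I0) + 5 = 5 + 5 = 10
dist(I3) = dist(I1) + 5 = 8 + 5 = 13
dist(I4) = dist(I1) + 5 = 8 + 5 = 13
dist(I5) = dist(I3) + 1 = 13 + 1 = 14
Critical path = max dist = 14

14


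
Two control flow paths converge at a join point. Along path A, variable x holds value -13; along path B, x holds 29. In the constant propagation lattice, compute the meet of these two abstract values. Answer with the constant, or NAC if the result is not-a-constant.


Meet operation: if both paths give the same constant, result is that constant; if they differ, result is NAC (not-a-constant).
Path A: -13, Path B: 29 -> differ
Result: not-a-constant -> NAC

NAC


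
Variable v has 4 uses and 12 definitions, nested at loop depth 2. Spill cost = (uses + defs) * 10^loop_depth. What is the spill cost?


uses + defs = 4 + 12 = 16
10^2 = 100
Spill cost = 16 * 100 = 1600

1600


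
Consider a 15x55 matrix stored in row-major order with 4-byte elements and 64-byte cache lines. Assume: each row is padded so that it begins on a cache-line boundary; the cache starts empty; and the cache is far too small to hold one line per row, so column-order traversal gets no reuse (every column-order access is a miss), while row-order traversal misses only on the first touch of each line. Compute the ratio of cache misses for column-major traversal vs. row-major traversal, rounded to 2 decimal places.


Each row occupies 55 * 4 = 220 bytes and starts on a line boundary, so it spans ceil(220 / 64) = 4 cache lines.
Row-major traversal misses (one per line touched): 15 * ceil(55 * 4 / 64) = 60
Column-major traversal misses (no reuse, every access misses): 15 * 55 = 825
Ratio = 825 / 60 = 13.75

13.75


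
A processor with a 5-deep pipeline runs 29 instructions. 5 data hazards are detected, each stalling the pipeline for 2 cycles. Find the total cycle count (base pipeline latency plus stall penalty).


Base cycles = 5 + 29 - 1 = 33
Total stalls = 5 * 2 = 10
Total = 33 + 10 = 43

43


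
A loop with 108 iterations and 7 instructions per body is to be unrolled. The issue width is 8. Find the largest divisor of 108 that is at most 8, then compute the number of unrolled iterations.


Largest divisor of 108 <= 8 is 6
New iterations = 108 / 6 = 18

18


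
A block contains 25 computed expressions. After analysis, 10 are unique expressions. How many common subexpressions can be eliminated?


CSE count = total expressions - unique expressions
= 25 - 10 = 15

15


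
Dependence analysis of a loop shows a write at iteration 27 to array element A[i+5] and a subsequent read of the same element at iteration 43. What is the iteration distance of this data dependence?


Distance = read iteration - write iteration
= 43 - 27 = 16

16


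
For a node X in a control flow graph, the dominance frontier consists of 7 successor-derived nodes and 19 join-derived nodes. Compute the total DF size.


DF(X) = direct successor contributions + join point contributions
= 7 + 19 = 26

26


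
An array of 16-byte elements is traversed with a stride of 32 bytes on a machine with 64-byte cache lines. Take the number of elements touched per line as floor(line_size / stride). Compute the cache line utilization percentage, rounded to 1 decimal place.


Elements per cache line = floor(64 / 32) = 2
Bytes used = 2 * 16 = 32
Utilization = 32 / 64 * 100 = 50.0%

50.0


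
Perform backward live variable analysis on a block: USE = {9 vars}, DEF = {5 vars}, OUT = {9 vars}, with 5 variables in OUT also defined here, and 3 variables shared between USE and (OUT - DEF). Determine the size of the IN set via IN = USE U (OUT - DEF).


OUT - DEF: 9 - 5 = 4
|IN| = |USE| + |OUT - DEF| - |USE ∩ (OUT - DEF)| = 9 + 4 - 3 = 10

10


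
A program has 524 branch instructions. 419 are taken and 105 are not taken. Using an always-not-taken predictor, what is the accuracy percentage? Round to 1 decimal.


Predictor: always-not-taken
Correct predictions = 105
Accuracy = 105 / 524 * 100 = 20.0%

20.0


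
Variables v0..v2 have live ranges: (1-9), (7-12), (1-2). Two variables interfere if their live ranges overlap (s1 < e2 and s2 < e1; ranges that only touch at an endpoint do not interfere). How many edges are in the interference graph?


Check all pairs for overlapping intervals.
Two intervals (s1,e1) and (s2,e2) overlap if s1 < e2 and s2 < e1.
v0 (1-9) vs v1..v2: overlaps v1, v2 -> 2
v1 (7-12) vs v2: overlaps none -> 0
Total overlapping pairs = 2 + 0 = 2

2


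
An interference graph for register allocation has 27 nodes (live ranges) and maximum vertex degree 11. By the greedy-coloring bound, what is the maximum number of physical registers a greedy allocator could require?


Greedy coloring never needs more than (max_degree + 1) colors: when coloring a vertex, at most max_degree neighbors are already colored.
Upper bound = 11 + 1 = 12

12


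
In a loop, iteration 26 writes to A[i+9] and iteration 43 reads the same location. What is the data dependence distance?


Distance = read iteration - write iteration
= 43 - 26 = 17

17


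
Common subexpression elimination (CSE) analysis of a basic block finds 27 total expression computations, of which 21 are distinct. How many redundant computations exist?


CSE count = total expressions - unique expressions
= 27 - 21 = 6

6


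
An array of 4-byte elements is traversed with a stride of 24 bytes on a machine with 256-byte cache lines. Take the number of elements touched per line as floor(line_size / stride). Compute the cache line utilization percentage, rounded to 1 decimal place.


Elements per cache line = floor(256 / 24) = 10
Bytes used = 10 * 4 = 40
Utilization = 40 / 256 * 100 = 15.6%

15.6


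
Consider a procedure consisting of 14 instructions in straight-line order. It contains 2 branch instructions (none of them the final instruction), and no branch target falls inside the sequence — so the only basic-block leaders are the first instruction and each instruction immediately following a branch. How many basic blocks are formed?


With no in-sequence branch targets, the leaders are the first instruction plus the instruction after each branch.
Number of basic blocks = branches + 1
= 2 + 1 = 3

3


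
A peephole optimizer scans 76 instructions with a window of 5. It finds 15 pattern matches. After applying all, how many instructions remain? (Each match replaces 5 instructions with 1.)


Each match removes 4 instructions.
Total removed = 15 * 4 = 60
Remaining = 76 - 60 = 16

16


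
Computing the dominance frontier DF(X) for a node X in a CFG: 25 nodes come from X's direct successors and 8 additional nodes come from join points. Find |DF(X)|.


DF(X) = direct successor contributions + join point contributions
= 25 + 8 = 33

33


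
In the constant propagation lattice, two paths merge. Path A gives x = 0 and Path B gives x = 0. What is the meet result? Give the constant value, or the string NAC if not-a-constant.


Meet operation: if both paths give the same constant, result is that constant; if they differ, result is NAC (not-a-constant).
Path A: 0, Path B: 0 -> equal
Result: constant -> 0

0


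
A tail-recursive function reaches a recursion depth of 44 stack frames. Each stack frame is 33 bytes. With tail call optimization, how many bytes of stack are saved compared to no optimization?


Without TCO: 44 * 33 = 1452 bytes
With TCO: reuse 1 frame = 33 bytes
Savings = 1452 - 33 = 1419

1419


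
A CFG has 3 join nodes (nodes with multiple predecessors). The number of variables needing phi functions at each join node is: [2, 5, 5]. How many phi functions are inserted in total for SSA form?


Total phi functions = sum of phi functions at each join node
= 2 + 5 + 5 = 12

12


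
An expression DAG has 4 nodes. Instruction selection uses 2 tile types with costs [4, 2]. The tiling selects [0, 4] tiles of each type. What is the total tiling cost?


Total cost = sum(count_i * cost_i)
= 0*4 + 4*2
= 8

8


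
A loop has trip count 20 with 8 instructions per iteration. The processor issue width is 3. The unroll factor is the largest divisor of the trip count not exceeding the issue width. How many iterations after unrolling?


Largest divisor of 20 <= 3 is 2
New iterations = 20 / 2 = 10

10


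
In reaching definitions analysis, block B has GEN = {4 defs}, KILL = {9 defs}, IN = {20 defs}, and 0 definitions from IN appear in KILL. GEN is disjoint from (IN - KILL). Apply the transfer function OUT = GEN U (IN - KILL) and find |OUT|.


IN - KILL: 20 - 0 = 20 surviving definitions
OUT = GEN + surviving = 4 + 20 = 24

24


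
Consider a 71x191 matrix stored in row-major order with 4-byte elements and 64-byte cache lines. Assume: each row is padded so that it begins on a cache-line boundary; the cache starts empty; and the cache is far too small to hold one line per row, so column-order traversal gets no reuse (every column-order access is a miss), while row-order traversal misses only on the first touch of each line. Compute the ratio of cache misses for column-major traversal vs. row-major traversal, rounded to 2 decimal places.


Each row occupies 191 * 4 = 764 bytes and starts on a line boundary, so it spans ceil(764 / 64) = 12 cache lines.
Row-major traversal misses (one per line touched): 71 * ceil(191 * 4 / 64) = 852
Column-major traversal misses (no reuse, every access misses): 71 * 191 = 13561
Ratio = 13561 / 852 = 15.92

15.92


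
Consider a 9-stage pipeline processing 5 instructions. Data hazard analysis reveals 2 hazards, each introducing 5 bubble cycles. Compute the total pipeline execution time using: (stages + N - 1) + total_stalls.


Base cycles = 9 + 5 - 1 = 13
Total stalls = 2 * 5 = 10
Total = 13 + 10 = 23

23


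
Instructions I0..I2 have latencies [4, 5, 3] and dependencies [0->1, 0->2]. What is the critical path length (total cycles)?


Compute longest path through dependency graph: dist(Ik) = max over predecessors of dist + latency(Ik).
dist(I0) = latency 4 = 4
dist(I1) = dist(I0) + 5 = 4 + 5 = 9
dist(I2) = dist(I0) + 3 = 4 + 3 = 7
Critical path = max dist = 9

9


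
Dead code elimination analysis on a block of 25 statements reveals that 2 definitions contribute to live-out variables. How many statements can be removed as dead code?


Dead code = total statements - live definitions
= 25 - 2 = 23

23


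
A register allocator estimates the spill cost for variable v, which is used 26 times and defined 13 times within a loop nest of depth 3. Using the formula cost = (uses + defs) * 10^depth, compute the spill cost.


uses + defs = 26 + 13 = 39
10^3 = 1000
Spill cost = 39 * 1000 = 39000

39000


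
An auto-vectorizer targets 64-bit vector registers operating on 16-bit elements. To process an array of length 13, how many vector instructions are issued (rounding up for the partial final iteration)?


Width = 64 / 16 = 4 elements per vector op
Iterations = ceil(13 / 4) = 4

4


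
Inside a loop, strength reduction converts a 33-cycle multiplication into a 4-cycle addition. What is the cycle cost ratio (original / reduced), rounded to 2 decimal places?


Ratio = mult_cost / add_cost = 33 / 4 = 8.25

8.25


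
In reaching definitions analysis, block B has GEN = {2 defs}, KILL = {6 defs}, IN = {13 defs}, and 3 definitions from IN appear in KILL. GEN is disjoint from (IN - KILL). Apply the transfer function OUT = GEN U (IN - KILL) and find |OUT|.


IN - KILL: 13 - 3 = 10 surviving definitions
OUT = GEN + surviving = 2 + 10 = 12

12


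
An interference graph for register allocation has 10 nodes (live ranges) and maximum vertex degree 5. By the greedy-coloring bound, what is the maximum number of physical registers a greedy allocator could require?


Greedy coloring never needs more than (max_degree + 1) colors: when coloring a vertex, at most max_degree neighbors are already colored.
Upper bound = 5 + 1 = 6

6


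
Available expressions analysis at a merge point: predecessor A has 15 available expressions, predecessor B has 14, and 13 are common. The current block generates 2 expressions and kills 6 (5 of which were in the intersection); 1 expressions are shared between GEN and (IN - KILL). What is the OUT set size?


IN = intersection of predecessors = 13
IN - KILL = 13 - 5 = 8
|OUT| = |GEN| + |IN - KILL| - |GEN ∩ (IN - KILL)| = 2 + 8 - 1 = 9

9


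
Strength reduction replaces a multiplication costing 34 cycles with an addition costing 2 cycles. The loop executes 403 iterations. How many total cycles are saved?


Per-iteration saving = 34 - 2 = 32
Total saved = 403 * 32 = 12896

12896


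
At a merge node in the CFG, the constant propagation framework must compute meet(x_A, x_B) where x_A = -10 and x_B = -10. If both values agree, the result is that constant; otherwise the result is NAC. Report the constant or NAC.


Meet operation: if both paths give the same constant, result is that constant; if they differ, result is NAC (not-a-constant).
Path A: -10, Path B: -10 -> equal
Result: constant -> -10

-10


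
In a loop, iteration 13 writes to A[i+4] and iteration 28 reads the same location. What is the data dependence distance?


Distance = read iteration - write iteration
= 28 - 13 = 15

15


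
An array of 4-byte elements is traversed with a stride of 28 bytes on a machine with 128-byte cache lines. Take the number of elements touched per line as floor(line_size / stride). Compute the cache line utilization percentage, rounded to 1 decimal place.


Elements per cache line = floor(128 / 28) = 4
Bytes used = 4 * 4 = 16
Utilization = 16 / 128 * 100 = 12.5%

12.5


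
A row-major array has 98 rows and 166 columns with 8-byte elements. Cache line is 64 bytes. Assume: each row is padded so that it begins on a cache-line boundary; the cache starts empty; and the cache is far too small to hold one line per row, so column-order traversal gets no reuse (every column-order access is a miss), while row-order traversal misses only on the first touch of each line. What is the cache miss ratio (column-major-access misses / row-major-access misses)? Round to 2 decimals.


Each row occupies 166 * 8 = 1328 bytes and starts on a line boundary, so it spans ceil(1328 / 64) = 21 cache lines.
Row-major traversal misses (one per line touched): 98 * ceil(166 * 8 / 64) = 2058
Column-major traversal misses (no reuse, every access misses): 98 * 166 = 16268
Ratio = 16268 / 2058 = 7.9

7.9


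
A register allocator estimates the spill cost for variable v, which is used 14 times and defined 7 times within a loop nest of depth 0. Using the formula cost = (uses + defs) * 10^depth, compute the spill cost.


uses + defs = 14 + 7 = 21
10^0 = 1
Spill cost = 21 * 1 = 21

21


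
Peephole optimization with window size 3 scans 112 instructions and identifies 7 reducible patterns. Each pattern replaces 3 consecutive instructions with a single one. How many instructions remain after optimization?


Each match removes 2 instructions.
Total removed = 7 * 2 = 14
Remaining = 112 - 14 = 98

98


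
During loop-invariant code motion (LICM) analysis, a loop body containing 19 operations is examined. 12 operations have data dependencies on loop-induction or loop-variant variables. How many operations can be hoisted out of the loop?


Invariant candidates = total - loop-dependent
= 19 - 12 = 7

7


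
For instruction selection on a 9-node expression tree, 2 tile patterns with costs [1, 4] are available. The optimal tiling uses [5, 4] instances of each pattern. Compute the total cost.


Total cost = sum(count_i * cost_i)
= 5*1 + 4*4
= 21

21


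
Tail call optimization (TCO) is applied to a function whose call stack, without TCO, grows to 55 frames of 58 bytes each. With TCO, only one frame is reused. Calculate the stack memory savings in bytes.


Without TCO: 55 * 58 = 3190 bytes
With TCO: reuse 1 frame = 58 bytes
Savings = 3190 - 58 = 3132

3132


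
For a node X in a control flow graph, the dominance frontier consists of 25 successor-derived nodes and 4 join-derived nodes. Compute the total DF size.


DF(X) = direct successor contributions + join point contributions
= 25 + 4 = 29

29


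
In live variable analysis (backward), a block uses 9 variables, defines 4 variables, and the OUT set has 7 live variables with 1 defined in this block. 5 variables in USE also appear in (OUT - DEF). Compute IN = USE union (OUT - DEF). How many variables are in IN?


OUT - DEF: 7 - 1 = 6
|IN| = |USE| + |OUT - DEF| - |USE ∩ (OUT - DEF)| = 9 + 6 - 5 = 10

10


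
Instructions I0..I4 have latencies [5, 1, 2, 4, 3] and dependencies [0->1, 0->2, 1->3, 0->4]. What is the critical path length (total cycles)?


Compute longest path through dependency graph: dist(Ik) = max over predecessors of dist + latency(Ik).
dist(I0) = latency 5 = 5
dist(I1) = dist(I0) + 1 = 5 + 1 = 6
dist(I2) = dist(I0) + 2 = 5 + 2 = 7
dist(I3) = dist(I1) + 4 = 6 + 4 = 10
dist(I4) = dist(I0) + 3 = 5 + 3 = 8
Critical path = max dist = 10

10


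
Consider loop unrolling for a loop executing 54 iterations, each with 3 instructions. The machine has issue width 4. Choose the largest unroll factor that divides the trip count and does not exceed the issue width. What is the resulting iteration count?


Largest divisor of 54 <= 4 is 3
New iterations = 54 / 3 = 18

18


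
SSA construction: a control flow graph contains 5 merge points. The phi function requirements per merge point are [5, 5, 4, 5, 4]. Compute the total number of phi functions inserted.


Total phi functions = sum of phi functions at each join node
= 5 + 5 + 4 + 5 + 4 = 23

23


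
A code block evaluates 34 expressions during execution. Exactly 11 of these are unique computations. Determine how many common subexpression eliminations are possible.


CSE count = total expressions - unique expressions
= 34 - 11 = 23

23


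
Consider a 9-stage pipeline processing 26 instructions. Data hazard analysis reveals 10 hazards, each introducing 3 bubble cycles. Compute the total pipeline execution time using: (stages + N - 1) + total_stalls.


Base cycles = 9 + 26 - 1 = 34
Total stalls = 10 * 3 = 30
Total = 34 + 30 = 64

64


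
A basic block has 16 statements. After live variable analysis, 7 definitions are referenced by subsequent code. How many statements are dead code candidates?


Dead code = total statements - live definitions
= 16 - 7 = 9

9


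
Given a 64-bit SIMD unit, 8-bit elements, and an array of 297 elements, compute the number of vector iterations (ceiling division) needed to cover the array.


Width = 64 / 8 = 8 elements per vector op
Iterations = ceil(297 / 8) = 38

38


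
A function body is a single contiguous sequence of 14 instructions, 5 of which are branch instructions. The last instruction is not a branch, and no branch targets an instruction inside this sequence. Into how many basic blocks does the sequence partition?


With no in-sequence branch targets, the leaders are the first instruction plus the instruction after each branch.
Number of basic blocks = branches + 1
= 5 + 1 = 6

6


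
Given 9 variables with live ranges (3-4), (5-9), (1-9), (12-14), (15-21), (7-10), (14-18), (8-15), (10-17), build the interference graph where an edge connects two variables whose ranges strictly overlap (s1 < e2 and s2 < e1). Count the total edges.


Check all pairs for overlapping intervals.
Two intervals (s1,e1) and (s2,e2) overlap if s1 < e2 and s2 < e1.
v0 (3-4) vs v1..v8: overlaps v2 -> 1
v1 (5-9) vs v2..v8: overlaps v2, v5, v7 -> 3
v2 (1-9) vs v3..v8: overlaps v5, v7 -> 2
v3 (12-14) vs v4..v8: overlaps v7, v8 -> 2
v4 (15-21) vs v5..v8: overlaps v6, v8 -> 2
v5 (7-10) vs v6..v8: overlaps v7 -> 1
v6 (14-18) vs v7..v8: overlaps v7, v8 -> 2
v7 (8-15) vs v8: overlaps v8 -> 1
Total overlapping pairs = 1 + 3 + 2 + 2 + 2 + 1 + 2 + 1 = 14

14
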